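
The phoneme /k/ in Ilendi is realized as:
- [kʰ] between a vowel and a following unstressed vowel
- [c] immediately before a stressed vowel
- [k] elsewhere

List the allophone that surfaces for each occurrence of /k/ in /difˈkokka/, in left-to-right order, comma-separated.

[c], [k], [k]

Occurrence 1 (position 4): immediately before a stressed vowel → [c].
Occurrence 2 (position 6): no conditioning environment matches → elsewhere allophone [k].
Occurrence 3 (position 7): no conditioning environment matches → elsewhere allophone [k].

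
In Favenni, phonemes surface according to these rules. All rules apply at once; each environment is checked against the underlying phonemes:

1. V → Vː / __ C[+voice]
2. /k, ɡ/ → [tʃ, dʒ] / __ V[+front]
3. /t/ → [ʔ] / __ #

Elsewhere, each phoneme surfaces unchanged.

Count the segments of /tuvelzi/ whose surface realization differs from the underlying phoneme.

2

Segments that undergo a rule: /u/ → [uː] (rule 1); /e/ → [eː] (rule 1).
All other segments surface unchanged.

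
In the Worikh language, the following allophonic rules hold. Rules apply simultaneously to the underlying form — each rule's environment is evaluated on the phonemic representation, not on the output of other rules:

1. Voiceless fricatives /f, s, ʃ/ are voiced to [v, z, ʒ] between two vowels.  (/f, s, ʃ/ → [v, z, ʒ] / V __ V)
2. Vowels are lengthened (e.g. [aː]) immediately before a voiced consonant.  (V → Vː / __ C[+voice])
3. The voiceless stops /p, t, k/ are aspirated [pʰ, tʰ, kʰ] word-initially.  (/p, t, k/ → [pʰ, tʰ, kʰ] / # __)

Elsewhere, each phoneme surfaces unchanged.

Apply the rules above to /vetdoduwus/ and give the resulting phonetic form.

[vetdoːduːwus]

/v/ (word-initial): no rule targets it → [v].
/e/ (between /v/ and /t/) is in the target of rule 2 but the environment (before a voiced consonant) is not met → [e].
/t/ (between /e/ and /d/) fails the environment for rule 3, so it stays [t].
/d/ (between /t/ and /o/): no rule targets it → [d].
/o/ meets the environment for rule 2 (before a voiced consonant) → [oː].
/d/ stays [d].
/u/ (between /d/ and /w/): before a voiced consonant, so rule 2 applies → [uː].
/w/ stays [w].
/u/ (between /w/ and /s/) fails the environment for rule 2, so it stays [u].
/s/ (word-final) fails the environment for rule 1, so it stays [s].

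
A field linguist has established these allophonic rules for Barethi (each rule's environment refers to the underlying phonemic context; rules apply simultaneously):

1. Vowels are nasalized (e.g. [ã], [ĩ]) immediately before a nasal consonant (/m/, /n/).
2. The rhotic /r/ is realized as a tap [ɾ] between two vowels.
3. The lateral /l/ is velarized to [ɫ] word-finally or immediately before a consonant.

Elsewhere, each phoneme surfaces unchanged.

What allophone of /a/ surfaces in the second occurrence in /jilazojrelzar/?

[a]

/a/ (between /z/ and /r/): rule 1 targets it, but not before a nasal consonant → unchanged [a].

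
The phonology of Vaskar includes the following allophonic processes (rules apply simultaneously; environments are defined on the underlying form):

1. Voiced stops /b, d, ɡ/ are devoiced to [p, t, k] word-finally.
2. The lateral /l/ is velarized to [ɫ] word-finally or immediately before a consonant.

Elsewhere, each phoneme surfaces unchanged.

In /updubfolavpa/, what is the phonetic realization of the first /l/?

/l/ — between /o/ and /a/; rule 2 does not apply here → [l].

[l]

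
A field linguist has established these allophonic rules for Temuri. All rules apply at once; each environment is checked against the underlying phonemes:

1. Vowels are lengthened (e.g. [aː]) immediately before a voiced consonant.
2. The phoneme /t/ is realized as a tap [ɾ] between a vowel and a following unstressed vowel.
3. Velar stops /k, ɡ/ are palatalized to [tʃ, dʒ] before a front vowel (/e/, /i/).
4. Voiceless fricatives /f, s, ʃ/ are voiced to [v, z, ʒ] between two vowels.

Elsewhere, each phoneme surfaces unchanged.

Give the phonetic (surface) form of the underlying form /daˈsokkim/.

/d/ (word-initial): no rule targets it → [d].
/a/ (between /d/ and /s/): rule 1 targets it, but not before a voiced consonant → unchanged [a].
Rule 4 applies to /s/ (between /a/ and /o/: between two vowels) → [z].
/o/ — between /s/ and /k/; rule 1 does not apply here → [o].
/k/ — between /o/ and /k/; rule 3 does not apply here → [k].
/k/ — between /k/ and /i/, before a front vowel — surfaces as [tʃ] (rule 3).
/i/ meets the environment for rule 1 (before a voiced consonant) → [iː].
/m/ stays [m].

[daˈzoktʃiːm]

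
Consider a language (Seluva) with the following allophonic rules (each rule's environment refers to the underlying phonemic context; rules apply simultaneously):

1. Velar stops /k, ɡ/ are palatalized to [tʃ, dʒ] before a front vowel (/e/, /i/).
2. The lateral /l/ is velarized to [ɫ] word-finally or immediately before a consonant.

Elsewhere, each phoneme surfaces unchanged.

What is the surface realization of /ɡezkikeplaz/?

[dʒeztʃitʃeplaz]

/ɡ/ — word-initial, before a front vowel — surfaces as [dʒ] (rule 1).
/e/ (between /ɡ/ and /z/) is unaffected → [e].
/z/ (between /e/ and /k/): no rule targets it → [z].
/k/ (between /z/ and /i/): before a front vowel, so rule 1 applies → [tʃ].
/i/ (between /k/ and /k/): no rule targets it → [i].
/k/ meets the environment for rule 1 (before a front vowel) → [tʃ].
/e/ stays [e].
/p/ stays [p].
/l/ (between /p/ and /a/): rule 2 targets it, but not word-finally or immediately before a consonant → unchanged [l].
/a/ stays [a].
/z/ (word-final): no rule targets it → [z].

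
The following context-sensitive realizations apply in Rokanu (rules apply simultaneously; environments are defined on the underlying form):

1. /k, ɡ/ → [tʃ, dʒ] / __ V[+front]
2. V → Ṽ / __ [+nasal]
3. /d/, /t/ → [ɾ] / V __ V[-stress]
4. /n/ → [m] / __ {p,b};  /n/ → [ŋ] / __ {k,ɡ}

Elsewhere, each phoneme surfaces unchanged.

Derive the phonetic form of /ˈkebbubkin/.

[ˈtʃebbubtʃĩn]

/k/ (word-initial): before a front vowel, so rule 1 applies → [tʃ].
/e/ (between /k/ and /b/): rule 2 targets it, but not before a nasal consonant → unchanged [e].
/b/ (between /e/ and /b/) is unaffected → [b].
/b/ stays [b].
/u/ (between /b/ and /b/) fails the environment for rule 2, so it stays [u].
/b/ — not in any rule's target class → [b].
/k/ (between /b/ and /i/) occurs before a front vowel → [tʃ] by rule 1.
Rule 2 applies to /i/ (between /k/ and /n/: before a nasal consonant) → [ĩ].
/n/ (word-final) fails the environment for rule 4, so it stays [n].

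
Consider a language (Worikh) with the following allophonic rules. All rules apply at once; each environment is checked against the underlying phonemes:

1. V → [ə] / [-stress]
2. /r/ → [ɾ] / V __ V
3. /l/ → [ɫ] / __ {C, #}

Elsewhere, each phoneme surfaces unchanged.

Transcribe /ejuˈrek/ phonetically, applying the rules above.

/e/ (word-initial): in an unstressed syllable, so rule 1 applies → [ə].
/j/ (between /e/ and /u/) is unaffected → [j].
/u/ meets the environment for rule 1 (in an unstressed syllable) → [ə].
/r/ (between /u/ and /e/): between two vowels, so rule 2 applies → [ɾ].
/e/ (between /r/ and /k/) fails the environment for rule 1, so it stays [e].
/k/ (word-final) is unaffected → [k].

[əjəˈɾek]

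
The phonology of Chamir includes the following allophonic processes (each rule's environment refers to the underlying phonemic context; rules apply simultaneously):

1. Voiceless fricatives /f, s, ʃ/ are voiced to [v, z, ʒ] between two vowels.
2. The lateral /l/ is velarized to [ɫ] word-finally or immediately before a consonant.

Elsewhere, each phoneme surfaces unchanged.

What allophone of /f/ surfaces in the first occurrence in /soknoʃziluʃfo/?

[f]

/f/ (between /ʃ/ and /o/) fails the environment for rule 1, so it stays [f].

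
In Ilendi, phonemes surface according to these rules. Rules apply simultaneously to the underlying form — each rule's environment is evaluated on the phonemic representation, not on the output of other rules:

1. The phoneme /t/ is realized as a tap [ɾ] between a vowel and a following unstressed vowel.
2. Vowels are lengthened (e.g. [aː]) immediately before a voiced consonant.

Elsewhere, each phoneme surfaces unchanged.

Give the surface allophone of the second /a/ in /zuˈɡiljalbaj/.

Rule 2 applies to /a/ (between /b/ and /j/: before a voiced consonant) → [aː].

[aː]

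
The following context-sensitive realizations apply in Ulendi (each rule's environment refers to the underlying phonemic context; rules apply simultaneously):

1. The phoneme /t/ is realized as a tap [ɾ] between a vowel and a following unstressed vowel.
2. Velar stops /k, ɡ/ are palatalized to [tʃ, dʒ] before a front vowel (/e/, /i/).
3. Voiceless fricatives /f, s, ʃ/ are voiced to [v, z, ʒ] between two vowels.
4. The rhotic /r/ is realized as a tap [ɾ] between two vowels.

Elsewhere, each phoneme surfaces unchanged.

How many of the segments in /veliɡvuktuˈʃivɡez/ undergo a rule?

2

Segments that undergo a rule: /ʃ/ → [ʒ] (rule 3); /ɡ/ → [dʒ] (rule 2).
All other segments surface unchanged.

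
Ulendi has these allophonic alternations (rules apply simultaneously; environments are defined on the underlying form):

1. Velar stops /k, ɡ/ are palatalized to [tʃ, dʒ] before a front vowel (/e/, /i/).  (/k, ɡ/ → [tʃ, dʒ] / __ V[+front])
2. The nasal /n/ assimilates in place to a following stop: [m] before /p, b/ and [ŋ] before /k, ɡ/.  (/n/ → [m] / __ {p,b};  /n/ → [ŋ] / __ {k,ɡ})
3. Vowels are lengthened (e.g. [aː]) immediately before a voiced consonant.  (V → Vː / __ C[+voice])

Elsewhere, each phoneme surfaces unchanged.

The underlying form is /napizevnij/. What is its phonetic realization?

/n/ — word-initial; rule 2 does not apply here → [n].
/a/ (between /n/ and /p/) fails the environment for rule 3, so it stays [a].
Rule 3 applies to /i/ (between /p/ and /z/: before a voiced consonant) → [iː].
/e/ — between /z/ and /v/, before a voiced consonant — surfaces as [eː] (rule 3).
/n/ (between /v/ and /i/) is in the target of rule 2 but the environment (before a labial or velar stop) is not met → [n].
/i/ meets the environment for rule 3 (before a voiced consonant) → [iː].

[napiːzeːvniːj]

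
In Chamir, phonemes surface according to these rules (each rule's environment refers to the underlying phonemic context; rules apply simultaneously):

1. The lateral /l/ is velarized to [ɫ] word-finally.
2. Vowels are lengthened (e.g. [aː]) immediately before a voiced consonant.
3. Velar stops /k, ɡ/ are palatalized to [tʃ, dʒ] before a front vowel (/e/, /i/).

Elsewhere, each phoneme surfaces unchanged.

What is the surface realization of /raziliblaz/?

/r/ — not in any rule's target class → [r].
/a/ meets the environment for rule 2 (before a voiced consonant) → [aː].
/z/ — not in any rule's target class → [z].
/i/ meets the environment for rule 2 (before a voiced consonant) → [iː].
/l/ (between /i/ and /i/) fails the environment for rule 1, so it stays [l].
/i/ (between /l/ and /b/) occurs before a voiced consonant → [iː] by rule 2.
/b/ — not in any rule's target class → [b].
/l/ (between /b/ and /a/) is in the target of rule 1 but the environment (word-finally) is not met → [l].
/a/ meets the environment for rule 2 (before a voiced consonant) → [aː].
/z/ — not in any rule's target class → [z].

[raːziːliːblaːz]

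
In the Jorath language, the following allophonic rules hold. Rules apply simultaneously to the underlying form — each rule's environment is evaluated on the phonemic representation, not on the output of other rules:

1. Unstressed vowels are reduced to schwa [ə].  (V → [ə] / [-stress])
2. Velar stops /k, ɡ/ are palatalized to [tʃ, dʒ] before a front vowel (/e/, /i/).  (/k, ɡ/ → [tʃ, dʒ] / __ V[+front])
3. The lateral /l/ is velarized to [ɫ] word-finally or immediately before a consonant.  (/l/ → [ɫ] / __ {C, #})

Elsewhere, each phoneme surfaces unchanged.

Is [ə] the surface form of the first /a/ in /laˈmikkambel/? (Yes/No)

Yes

/a/ (between /l/ and /m/) occurs in an unstressed syllable → [ə] by rule 1.
The actual realization is [ə], which matches [ə].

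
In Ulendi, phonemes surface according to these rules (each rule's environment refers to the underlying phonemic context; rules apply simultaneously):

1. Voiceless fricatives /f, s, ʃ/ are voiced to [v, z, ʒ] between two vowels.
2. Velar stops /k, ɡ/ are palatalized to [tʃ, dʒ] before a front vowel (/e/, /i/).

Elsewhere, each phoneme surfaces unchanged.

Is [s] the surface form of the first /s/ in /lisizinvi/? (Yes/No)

/s/ meets the environment for rule 1 (between two vowels) → [z].
The actual realization is [z], not [s].

No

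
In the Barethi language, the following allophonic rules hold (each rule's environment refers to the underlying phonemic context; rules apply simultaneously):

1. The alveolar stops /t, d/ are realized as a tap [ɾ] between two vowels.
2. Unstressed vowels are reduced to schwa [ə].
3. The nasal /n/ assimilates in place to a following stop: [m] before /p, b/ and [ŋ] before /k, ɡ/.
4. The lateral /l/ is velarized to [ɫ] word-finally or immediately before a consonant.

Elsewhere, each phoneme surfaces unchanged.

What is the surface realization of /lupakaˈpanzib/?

[ləpəkəˈpanzəb]

/l/ (word-initial) fails the environment for rule 4, so it stays [l].
Rule 2 applies to /u/ (between /l/ and /p/: in an unstressed syllable) → [ə].
/a/ meets the environment for rule 2 (in an unstressed syllable) → [ə].
/a/ — between /k/ and /p/, in an unstressed syllable — surfaces as [ə] (rule 2).
/a/ — between /p/ and /n/; rule 2 does not apply here → [a].
/n/ (between /a/ and /z/) fails the environment for rule 3, so it stays [n].
/i/ — between /z/ and /b/, in an unstressed syllable — surfaces as [ə] (rule 2).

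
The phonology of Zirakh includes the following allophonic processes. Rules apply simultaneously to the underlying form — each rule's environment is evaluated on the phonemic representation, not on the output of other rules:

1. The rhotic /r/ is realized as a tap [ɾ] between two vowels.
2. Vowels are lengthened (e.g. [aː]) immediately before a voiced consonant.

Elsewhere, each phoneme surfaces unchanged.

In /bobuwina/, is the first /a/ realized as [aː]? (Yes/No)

No

/a/ (word-final) fails the environment for rule 2, so it stays [a].
The actual realization is [a], not [aː].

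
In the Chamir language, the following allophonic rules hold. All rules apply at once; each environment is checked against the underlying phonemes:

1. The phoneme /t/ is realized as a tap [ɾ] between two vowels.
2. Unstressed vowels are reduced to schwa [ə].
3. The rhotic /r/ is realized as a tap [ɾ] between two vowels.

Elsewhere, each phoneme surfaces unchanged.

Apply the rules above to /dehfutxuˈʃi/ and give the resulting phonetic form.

/d/ — not in any rule's target class → [d].
/e/ (between /d/ and /h/) occurs in an unstressed syllable → [ə] by rule 2.
/h/ stays [h].
/f/ stays [f].
/u/ meets the environment for rule 2 (in an unstressed syllable) → [ə].
/t/ (between /u/ and /x/): rule 1 targets it, but not between two vowels → unchanged [t].
/x/ stays [x].
/u/ (between /x/ and /ʃ/): in an unstressed syllable, so rule 2 applies → [ə].
/ʃ/ (between /u/ and /i/) is unaffected → [ʃ].
/i/ (word-final): rule 2 targets it, but not in an unstressed syllable → unchanged [i].

[dəhfətxəˈʃi]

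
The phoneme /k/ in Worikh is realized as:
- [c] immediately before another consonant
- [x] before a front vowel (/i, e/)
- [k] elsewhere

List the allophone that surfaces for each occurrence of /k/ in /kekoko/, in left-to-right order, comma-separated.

[x], [k], [k]

Occurrence 1 (position 1): before a front vowel (/i, e/) → [x].
Occurrence 2 (position 3): no conditioning environment matches → elsewhere allophone [k].
Occurrence 3 (position 5): no conditioning environment matches → elsewhere allophone [k].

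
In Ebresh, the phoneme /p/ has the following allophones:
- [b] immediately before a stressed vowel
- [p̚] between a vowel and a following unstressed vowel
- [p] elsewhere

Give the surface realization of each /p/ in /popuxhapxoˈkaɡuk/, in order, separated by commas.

Occurrence 1 (position 1): no conditioning environment matches → elsewhere allophone [p].
Occurrence 2 (position 3): between a vowel and a following unstressed vowel → [p̚].
Occurrence 3 (position 8): no conditioning environment matches → elsewhere allophone [p].

[p], [p̚], [p]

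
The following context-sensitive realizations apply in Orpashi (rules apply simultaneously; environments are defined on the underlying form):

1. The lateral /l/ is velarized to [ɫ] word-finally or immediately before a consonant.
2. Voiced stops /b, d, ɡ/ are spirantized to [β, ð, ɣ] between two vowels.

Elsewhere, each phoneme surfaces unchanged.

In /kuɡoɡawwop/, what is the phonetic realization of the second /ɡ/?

[ɣ]

/ɡ/ (between /o/ and /a/): between two vowels, so rule 2 applies → [ɣ].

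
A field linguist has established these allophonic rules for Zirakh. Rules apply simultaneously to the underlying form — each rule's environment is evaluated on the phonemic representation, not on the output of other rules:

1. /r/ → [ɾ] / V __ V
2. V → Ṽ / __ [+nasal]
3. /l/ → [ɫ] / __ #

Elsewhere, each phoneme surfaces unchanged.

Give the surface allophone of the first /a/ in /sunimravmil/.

/a/ (between /r/ and /v/): rule 2 targets it, but not before a nasal consonant → unchanged [a].

[a]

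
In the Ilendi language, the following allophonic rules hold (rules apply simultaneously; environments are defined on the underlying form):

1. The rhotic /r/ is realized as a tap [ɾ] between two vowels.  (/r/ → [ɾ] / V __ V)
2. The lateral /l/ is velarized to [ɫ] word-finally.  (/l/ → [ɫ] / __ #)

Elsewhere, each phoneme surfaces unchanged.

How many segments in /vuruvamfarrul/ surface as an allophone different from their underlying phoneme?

Segments that undergo a rule: /r/ → [ɾ] (rule 1); /l/ → [ɫ] (rule 2).
All other segments surface unchanged.

2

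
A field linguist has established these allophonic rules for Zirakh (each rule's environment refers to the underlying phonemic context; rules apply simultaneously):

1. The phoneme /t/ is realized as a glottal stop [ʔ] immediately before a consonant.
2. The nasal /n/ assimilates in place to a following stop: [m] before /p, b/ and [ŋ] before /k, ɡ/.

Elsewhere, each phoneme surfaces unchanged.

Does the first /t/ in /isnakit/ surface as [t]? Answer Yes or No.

/t/ (word-final) fails the environment for rule 1, so it stays [t].
The actual realization is [t], which matches [t].

Yes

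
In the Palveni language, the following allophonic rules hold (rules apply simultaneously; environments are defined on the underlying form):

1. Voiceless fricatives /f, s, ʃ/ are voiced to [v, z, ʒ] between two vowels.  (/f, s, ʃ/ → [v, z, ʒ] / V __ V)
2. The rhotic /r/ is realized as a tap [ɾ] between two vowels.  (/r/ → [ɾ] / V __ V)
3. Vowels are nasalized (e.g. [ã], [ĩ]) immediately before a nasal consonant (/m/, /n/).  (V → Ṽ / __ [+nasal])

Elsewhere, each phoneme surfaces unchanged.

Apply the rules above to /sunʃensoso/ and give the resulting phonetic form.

[sũnʃẽnsozo]

/s/ (word-initial) is in the target of rule 1 but the environment (between two vowels) is not met → [s].
/u/ — between /s/ and /n/, before a nasal consonant — surfaces as [ũ] (rule 3).
/n/ — not in any rule's target class → [n].
/ʃ/ (between /n/ and /e/) is in the target of rule 1 but the environment (between two vowels) is not met → [ʃ].
/e/ (between /ʃ/ and /n/) occurs before a nasal consonant → [ẽ] by rule 3.
/n/ — not in any rule's target class → [n].
/s/ (between /n/ and /o/): rule 1 targets it, but not between two vowels → unchanged [s].
/o/ (between /s/ and /s/): rule 3 targets it, but not before a nasal consonant → unchanged [o].
Rule 1 applies to /s/ (between /o/ and /o/: between two vowels) → [z].
/o/ (word-final): rule 3 targets it, but not before a nasal consonant → unchanged [o].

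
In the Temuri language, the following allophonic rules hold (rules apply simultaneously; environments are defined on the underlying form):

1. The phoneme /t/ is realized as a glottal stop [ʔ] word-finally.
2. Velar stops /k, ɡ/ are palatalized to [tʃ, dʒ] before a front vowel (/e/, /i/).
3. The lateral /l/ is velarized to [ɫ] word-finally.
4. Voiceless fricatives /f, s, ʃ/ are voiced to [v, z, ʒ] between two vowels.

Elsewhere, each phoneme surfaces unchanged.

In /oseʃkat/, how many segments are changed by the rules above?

Segments that undergo a rule: /s/ → [z] (rule 4); /t/ → [ʔ] (rule 1).
All other segments surface unchanged.

2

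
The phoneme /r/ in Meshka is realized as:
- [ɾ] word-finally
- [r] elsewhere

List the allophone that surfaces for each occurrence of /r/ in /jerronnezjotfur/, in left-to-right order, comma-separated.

Occurrence 1 (position 3): no conditioning environment matches → elsewhere allophone [r].
Occurrence 2 (position 4): no conditioning environment matches → elsewhere allophone [r].
Occurrence 3 (position 15): word-finally → [ɾ].

[r], [r], [ɾ]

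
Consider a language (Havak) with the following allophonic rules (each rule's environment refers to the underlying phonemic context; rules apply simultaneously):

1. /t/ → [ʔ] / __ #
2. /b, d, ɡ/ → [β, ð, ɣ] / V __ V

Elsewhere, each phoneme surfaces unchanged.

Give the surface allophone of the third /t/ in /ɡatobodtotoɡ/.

[t]

/t/ (between /o/ and /o/) is in the target of rule 1 but the environment (word-finally) is not met → [t].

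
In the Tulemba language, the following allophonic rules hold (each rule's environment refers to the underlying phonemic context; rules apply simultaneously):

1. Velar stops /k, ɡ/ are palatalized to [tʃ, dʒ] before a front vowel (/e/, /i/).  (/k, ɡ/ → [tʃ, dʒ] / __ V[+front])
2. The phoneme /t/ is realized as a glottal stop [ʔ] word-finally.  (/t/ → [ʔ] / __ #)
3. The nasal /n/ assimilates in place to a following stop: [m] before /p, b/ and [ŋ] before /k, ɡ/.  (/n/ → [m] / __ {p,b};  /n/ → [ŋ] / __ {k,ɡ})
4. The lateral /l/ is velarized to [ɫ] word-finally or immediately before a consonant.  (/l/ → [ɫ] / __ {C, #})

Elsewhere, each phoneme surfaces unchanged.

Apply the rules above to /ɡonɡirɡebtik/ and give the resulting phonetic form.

/ɡ/ (word-initial) fails the environment for rule 1, so it stays [ɡ].
/o/ stays [o].
/n/ meets the environment for rule 3 (before a labial or velar stop) → [ŋ].
Rule 1 applies to /ɡ/ (between /n/ and /i/: before a front vowel) → [dʒ].
/i/ (between /ɡ/ and /r/) is unaffected → [i].
/r/ (between /i/ and /ɡ/) is unaffected → [r].
/ɡ/ meets the environment for rule 1 (before a front vowel) → [dʒ].
/e/ (between /ɡ/ and /b/) is unaffected → [e].
/b/ (between /e/ and /t/): no rule targets it → [b].
/t/ (between /b/ and /i/) fails the environment for rule 2, so it stays [t].
/i/ (between /t/ and /k/): no rule targets it → [i].
/k/ (word-final): rule 1 targets it, but not before a front vowel → unchanged [k].

[ɡoŋdʒirdʒebtik]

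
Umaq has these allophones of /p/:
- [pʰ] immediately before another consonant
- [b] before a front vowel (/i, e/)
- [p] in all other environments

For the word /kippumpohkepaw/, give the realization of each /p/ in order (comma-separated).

Occurrence 1 (position 3): immediately before another consonant → [pʰ].
Occurrence 2 (position 4): no conditioning environment matches → elsewhere allophone [p].
Occurrence 3 (position 7): no conditioning environment matches → elsewhere allophone [p].
Occurrence 4 (position 12): no conditioning environment matches → elsewhere allophone [p].

[pʰ], [p], [p], [p]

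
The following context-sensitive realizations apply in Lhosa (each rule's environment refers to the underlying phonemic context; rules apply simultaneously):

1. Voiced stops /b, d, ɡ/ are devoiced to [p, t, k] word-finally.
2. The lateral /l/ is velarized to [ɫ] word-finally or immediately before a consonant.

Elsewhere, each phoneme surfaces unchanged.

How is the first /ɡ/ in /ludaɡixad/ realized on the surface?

[ɡ]

/ɡ/ (between /a/ and /i/) is in the target of rule 1 but the environment (word-finally) is not met → [ɡ].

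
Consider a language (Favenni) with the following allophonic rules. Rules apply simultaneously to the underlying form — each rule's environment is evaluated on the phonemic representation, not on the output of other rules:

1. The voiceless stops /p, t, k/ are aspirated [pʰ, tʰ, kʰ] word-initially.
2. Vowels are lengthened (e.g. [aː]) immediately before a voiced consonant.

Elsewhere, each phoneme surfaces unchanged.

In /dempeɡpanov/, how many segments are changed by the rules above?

Segments that undergo a rule: /e/ → [eː] (rule 2); /e/ → [eː] (rule 2); /a/ → [aː] (rule 2); /o/ → [oː] (rule 2).
All other segments surface unchanged.

4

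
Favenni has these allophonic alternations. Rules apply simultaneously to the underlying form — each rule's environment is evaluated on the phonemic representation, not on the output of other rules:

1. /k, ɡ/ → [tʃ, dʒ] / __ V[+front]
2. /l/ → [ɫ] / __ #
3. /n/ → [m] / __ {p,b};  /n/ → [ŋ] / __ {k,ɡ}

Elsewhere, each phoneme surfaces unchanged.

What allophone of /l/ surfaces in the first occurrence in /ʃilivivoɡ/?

[l]

/l/ (between /i/ and /i/) fails the environment for rule 2, so it stays [l].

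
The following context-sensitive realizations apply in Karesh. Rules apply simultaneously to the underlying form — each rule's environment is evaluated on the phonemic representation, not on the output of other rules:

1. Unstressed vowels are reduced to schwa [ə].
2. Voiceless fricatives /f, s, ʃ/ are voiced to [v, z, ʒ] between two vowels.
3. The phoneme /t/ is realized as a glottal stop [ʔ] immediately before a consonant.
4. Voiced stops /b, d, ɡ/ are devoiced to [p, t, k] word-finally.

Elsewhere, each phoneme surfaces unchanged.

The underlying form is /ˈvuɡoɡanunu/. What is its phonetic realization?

/v/ stays [v].
/u/ — between /v/ and /ɡ/; rule 1 does not apply here → [u].
/ɡ/ (between /u/ and /o/): rule 4 targets it, but not word-finally → unchanged [ɡ].
Rule 1 applies to /o/ (between /ɡ/ and /ɡ/: in an unstressed syllable) → [ə].
/ɡ/ (between /o/ and /a/) fails the environment for rule 4, so it stays [ɡ].
/a/ (between /ɡ/ and /n/): in an unstressed syllable, so rule 1 applies → [ə].
/n/ (between /a/ and /u/): no rule targets it → [n].
/u/ (between /n/ and /n/) occurs in an unstressed syllable → [ə] by rule 1.
/n/ — not in any rule's target class → [n].
Rule 1 applies to /u/ (word-final: in an unstressed syllable) → [ə].

[ˈvuɡəɡənənə]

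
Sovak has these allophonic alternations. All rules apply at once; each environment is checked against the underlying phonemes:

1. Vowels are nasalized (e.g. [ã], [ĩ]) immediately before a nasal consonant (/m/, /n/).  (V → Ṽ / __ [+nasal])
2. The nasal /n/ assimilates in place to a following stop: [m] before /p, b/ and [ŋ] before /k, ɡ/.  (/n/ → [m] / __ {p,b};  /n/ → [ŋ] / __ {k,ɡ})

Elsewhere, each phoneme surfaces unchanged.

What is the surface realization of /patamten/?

/p/ — not in any rule's target class → [p].
/a/ — between /p/ and /t/; rule 1 does not apply here → [a].
/t/ — not in any rule's target class → [t].
/a/ (between /t/ and /m/) occurs before a nasal consonant → [ã] by rule 1.
/m/ (between /a/ and /t/): no rule targets it → [m].
/t/ — not in any rule's target class → [t].
/e/ (between /t/ and /n/) occurs before a nasal consonant → [ẽ] by rule 1.
/n/ (word-final) fails the environment for rule 2, so it stays [n].

[patãmtẽn]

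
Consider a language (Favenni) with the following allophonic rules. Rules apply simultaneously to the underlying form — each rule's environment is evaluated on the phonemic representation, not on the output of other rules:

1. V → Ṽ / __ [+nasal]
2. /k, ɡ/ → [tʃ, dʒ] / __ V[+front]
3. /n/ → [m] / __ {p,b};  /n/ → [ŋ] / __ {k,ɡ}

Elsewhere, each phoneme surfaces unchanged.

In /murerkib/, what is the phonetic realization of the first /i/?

/i/ (between /k/ and /b/): rule 1 targets it, but not before a nasal consonant → unchanged [i].

[i]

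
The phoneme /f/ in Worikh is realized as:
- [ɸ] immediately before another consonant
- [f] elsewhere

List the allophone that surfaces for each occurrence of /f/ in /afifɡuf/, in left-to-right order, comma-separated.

[f], [ɸ], [f]

Occurrence 1 (position 2): no conditioning environment matches → elsewhere allophone [f].
Occurrence 2 (position 4): immediately before another consonant → [ɸ].
Occurrence 3 (position 7): no conditioning environment matches → elsewhere allophone [f].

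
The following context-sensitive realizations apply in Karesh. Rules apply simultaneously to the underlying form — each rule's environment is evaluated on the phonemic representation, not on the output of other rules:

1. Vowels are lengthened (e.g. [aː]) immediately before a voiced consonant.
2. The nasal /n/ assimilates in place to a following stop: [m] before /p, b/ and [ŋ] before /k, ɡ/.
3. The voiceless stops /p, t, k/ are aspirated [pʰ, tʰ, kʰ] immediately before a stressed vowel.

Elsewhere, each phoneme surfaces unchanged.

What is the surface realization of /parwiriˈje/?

/p/ — word-initial; rule 3 does not apply here → [p].
/a/ (between /p/ and /r/): before a voiced consonant, so rule 1 applies → [aː].
/i/ (between /w/ and /r/) occurs before a voiced consonant → [iː] by rule 1.
/i/ — between /r/ and /j/, before a voiced consonant — surfaces as [iː] (rule 1).
/e/ (word-final): rule 1 targets it, but not before a voiced consonant → unchanged [e].

[paːrwiːriːˈje]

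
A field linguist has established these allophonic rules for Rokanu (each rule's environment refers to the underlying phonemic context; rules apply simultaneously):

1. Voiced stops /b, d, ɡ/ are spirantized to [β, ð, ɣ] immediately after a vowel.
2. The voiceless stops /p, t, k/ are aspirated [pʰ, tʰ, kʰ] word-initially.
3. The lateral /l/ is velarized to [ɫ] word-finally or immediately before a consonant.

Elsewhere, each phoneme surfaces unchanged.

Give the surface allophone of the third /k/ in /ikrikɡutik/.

/k/ (word-final) is in the target of rule 2 but the environment (word-initially) is not met → [k].

[k]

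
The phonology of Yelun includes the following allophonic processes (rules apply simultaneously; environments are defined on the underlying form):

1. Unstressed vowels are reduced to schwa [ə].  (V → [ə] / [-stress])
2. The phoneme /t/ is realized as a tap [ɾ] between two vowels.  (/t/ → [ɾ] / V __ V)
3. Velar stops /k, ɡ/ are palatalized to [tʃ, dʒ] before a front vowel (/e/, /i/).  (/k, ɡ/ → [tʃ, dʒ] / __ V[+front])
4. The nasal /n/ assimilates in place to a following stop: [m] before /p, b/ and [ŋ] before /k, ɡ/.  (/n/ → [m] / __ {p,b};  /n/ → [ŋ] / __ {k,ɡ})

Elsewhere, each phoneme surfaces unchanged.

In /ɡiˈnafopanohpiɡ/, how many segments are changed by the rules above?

Segments that undergo a rule: /ɡ/ → [dʒ] (rule 3); /i/ → [ə] (rule 1); /o/ → [ə] (rule 1); /a/ → [ə] (rule 1); /o/ → [ə] (rule 1); /i/ → [ə] (rule 1).
All other segments surface unchanged.

6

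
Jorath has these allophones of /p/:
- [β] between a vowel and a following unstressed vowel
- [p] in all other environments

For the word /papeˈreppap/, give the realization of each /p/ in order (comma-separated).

Occurrence 1 (position 1): no conditioning environment matches → elsewhere allophone [p].
Occurrence 2 (position 3): between a vowel and a following unstressed vowel → [β].
Occurrence 3 (position 7): no conditioning environment matches → elsewhere allophone [p].
Occurrence 4 (position 8): no conditioning environment matches → elsewhere allophone [p].
Occurrence 5 (position 10): no conditioning environment matches → elsewhere allophone [p].

[p], [β], [p], [p], [p]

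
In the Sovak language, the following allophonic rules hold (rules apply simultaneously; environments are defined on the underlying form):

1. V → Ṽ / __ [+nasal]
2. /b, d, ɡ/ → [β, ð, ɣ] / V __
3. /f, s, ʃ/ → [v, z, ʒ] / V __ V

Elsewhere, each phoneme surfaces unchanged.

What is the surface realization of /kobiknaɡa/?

[koβiknaɣa]

/o/ (between /k/ and /b/): rule 1 targets it, but not before a nasal consonant → unchanged [o].
/b/ (between /o/ and /i/): immediately after a vowel, so rule 2 applies → [β].
/i/ (between /b/ and /k/) fails the environment for rule 1, so it stays [i].
/a/ (between /n/ and /ɡ/): rule 1 targets it, but not before a nasal consonant → unchanged [a].
Rule 2 applies to /ɡ/ (between /a/ and /a/: immediately after a vowel) → [ɣ].
/a/ — word-final; rule 1 does not apply here → [a].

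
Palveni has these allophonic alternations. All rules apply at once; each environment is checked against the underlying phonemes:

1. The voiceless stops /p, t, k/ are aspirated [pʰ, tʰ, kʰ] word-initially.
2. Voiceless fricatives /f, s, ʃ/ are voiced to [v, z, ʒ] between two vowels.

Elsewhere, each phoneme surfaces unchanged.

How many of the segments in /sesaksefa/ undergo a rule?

2

Segments that undergo a rule: /s/ → [z] (rule 2); /f/ → [v] (rule 2).
All other segments surface unchanged.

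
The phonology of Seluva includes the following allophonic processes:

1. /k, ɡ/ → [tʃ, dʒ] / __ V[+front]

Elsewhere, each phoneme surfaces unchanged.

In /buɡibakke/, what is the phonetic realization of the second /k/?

/k/ (between /k/ and /e/) occurs before a front vowel → [tʃ] by rule 1.

[tʃ]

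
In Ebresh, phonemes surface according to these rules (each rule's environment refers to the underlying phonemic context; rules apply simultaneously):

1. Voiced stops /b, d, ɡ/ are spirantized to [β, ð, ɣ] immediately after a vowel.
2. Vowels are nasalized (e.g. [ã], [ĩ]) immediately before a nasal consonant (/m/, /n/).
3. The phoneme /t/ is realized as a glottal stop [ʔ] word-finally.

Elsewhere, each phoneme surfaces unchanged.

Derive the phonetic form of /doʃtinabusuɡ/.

[doʃtĩnaβusuɣ]

/d/ (word-initial): rule 1 targets it, but not immediately after a vowel → unchanged [d].
/o/ — between /d/ and /ʃ/; rule 2 does not apply here → [o].
/t/ (between /ʃ/ and /i/) fails the environment for rule 3, so it stays [t].
/i/ — between /t/ and /n/, before a nasal consonant — surfaces as [ĩ] (rule 2).
/a/ (between /n/ and /b/) is in the target of rule 2 but the environment (before a nasal consonant) is not met → [a].
/b/ meets the environment for rule 1 (immediately after a vowel) → [β].
/u/ (between /b/ and /s/) is in the target of rule 2 but the environment (before a nasal consonant) is not met → [u].
/u/ (between /s/ and /ɡ/): rule 2 targets it, but not before a nasal consonant → unchanged [u].
/ɡ/ meets the environment for rule 1 (immediately after a vowel) → [ɣ].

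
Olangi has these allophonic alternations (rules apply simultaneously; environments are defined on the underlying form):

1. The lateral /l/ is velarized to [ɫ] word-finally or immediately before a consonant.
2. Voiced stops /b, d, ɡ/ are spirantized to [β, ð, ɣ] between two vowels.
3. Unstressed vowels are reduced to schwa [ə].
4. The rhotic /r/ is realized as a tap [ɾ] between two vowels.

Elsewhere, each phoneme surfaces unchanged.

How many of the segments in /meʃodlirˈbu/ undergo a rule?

3

Segments that undergo a rule: /e/ → [ə] (rule 3); /o/ → [ə] (rule 3); /i/ → [ə] (rule 3).
All other segments surface unchanged.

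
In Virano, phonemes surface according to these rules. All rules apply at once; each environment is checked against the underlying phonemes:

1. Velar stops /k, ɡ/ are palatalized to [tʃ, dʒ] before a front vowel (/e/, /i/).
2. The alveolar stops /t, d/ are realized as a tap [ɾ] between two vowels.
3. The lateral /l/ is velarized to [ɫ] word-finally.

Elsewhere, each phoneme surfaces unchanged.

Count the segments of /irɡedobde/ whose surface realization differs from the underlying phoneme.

Segments that undergo a rule: /ɡ/ → [dʒ] (rule 1); /d/ → [ɾ] (rule 2).
All other segments surface unchanged.

2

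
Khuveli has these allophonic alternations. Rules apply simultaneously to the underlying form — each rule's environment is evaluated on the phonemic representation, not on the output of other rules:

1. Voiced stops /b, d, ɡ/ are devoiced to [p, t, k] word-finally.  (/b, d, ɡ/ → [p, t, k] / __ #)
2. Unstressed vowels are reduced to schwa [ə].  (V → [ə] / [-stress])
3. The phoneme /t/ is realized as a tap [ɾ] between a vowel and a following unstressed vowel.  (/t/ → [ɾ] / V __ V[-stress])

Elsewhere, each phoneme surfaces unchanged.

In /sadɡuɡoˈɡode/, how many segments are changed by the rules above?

4

Segments that undergo a rule: /a/ → [ə] (rule 2); /u/ → [ə] (rule 2); /o/ → [ə] (rule 2); /e/ → [ə] (rule 2).
All other segments surface unchanged.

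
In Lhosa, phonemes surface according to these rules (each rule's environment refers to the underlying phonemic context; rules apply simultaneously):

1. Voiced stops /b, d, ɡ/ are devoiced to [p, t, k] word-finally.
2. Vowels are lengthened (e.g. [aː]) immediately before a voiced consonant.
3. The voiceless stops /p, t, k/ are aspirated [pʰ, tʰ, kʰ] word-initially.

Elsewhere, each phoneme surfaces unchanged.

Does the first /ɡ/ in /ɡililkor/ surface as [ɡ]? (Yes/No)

Yes

/ɡ/ (word-initial) is in the target of rule 1 but the environment (word-finally) is not met → [ɡ].
The actual realization is [ɡ], which matches [ɡ].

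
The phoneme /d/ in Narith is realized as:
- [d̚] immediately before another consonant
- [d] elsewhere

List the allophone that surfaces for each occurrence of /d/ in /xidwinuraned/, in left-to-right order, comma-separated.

Occurrence 1 (position 3): immediately before another consonant → [d̚].
Occurrence 2 (position 12): no conditioning environment matches → elsewhere allophone [d].

[d̚], [d]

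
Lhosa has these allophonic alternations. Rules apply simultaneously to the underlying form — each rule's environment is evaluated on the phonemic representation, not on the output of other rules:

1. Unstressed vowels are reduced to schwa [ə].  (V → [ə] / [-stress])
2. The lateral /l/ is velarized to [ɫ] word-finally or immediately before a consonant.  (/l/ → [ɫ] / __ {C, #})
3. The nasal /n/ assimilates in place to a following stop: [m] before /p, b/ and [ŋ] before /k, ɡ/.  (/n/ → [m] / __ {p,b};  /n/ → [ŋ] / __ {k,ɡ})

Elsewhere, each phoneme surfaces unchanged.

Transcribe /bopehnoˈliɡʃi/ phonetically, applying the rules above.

[bəpəhnəˈliɡʃə]

/b/ (word-initial): no rule targets it → [b].
/o/ meets the environment for rule 1 (in an unstressed syllable) → [ə].
/p/ — not in any rule's target class → [p].
/e/ (between /p/ and /h/): in an unstressed syllable, so rule 1 applies → [ə].
/h/ stays [h].
/n/ — between /h/ and /o/; rule 3 does not apply here → [n].
Rule 1 applies to /o/ (between /n/ and /l/: in an unstressed syllable) → [ə].
/l/ (between /o/ and /i/) fails the environment for rule 2, so it stays [l].
/i/ (between /l/ and /ɡ/): rule 1 targets it, but not in an unstressed syllable → unchanged [i].
/ɡ/ (between /i/ and /ʃ/) is unaffected → [ɡ].
/ʃ/ — not in any rule's target class → [ʃ].
/i/ — word-final, in an unstressed syllable — surfaces as [ə] (rule 1).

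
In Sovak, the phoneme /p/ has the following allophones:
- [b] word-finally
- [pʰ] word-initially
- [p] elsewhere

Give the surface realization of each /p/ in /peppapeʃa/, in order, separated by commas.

Occurrence 1 (position 1): word-initially → [pʰ].
Occurrence 2 (position 3): no conditioning environment matches → elsewhere allophone [p].
Occurrence 3 (position 4): no conditioning environment matches → elsewhere allophone [p].
Occurrence 4 (position 6): no conditioning environment matches → elsewhere allophone [p].

[pʰ], [p], [p], [p]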